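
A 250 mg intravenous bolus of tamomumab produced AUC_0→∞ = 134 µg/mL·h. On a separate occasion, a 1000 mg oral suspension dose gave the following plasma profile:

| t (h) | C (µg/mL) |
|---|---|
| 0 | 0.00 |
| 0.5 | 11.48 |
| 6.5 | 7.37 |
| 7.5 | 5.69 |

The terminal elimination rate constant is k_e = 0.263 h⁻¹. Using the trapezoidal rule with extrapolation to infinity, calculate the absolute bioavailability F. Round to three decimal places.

Trapezoidal AUC_0→7.5 (oral suspension):
  [0→0.5]: (0.00+11.48)/2 × 0.5 = 2.87
  [0.5→6.5]: (11.48+7.37)/2 × 6 = 56.55
  [6.5→7.5]: (7.37+5.69)/2 × 1 = 6.53
  Sum = 65.95 µg/mL·h
Tail: C_last/k_e = 5.69/0.263 = 21.635
AUC_0→∞ (oral suspension) = 65.95 + 21.635 = 87.585 µg/mL·h
F = (AUC_ev/D_ev)/(AUC_iv/D_iv) = (87.585/1000)/(134/250) = 0.087585/0.536 = 0.1634

F = 0.163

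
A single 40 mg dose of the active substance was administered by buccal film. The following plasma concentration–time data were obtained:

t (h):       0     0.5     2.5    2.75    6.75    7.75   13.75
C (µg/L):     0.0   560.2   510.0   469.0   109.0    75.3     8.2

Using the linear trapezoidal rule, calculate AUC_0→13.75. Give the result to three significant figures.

Trapezoidal AUC_0→13.75:
  [0→0.5]: (0.0+560.2)/2 × 0.5 = 140.05
  [0.5→2.5]: (560.2+510.0)/2 × 2 = 1070.2
  [2.5→2.75]: (510.0+469.0)/2 × 0.25 = 122.375
  [2.75→6.75]: (469.0+109.0)/2 × 4 = 1156.0
  [6.75→7.75]: (109.0+75.3)/2 × 1 = 92.15
  [7.75→13.75]: (75.3+8.2)/2 × 6 = 250.5
  Sum = 2831.275 µg/L·h

AUC = 2830 µg/L·h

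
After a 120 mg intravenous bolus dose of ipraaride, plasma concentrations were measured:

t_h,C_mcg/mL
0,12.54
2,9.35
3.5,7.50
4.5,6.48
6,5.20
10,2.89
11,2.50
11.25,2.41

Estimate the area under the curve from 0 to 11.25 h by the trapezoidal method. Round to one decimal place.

AUC = 69.8 mcg/mL·h

Trapezoidal AUC_0→11.25:
  [0→2]: (12.54+9.35)/2 × 2 = 21.89
  [2→3.5]: (9.35+7.50)/2 × 1.5 = 12.6375
  [3.5→4.5]: (7.50+6.48)/2 × 1 = 6.99
  [4.5→6]: (6.48+5.20)/2 × 1.5 = 8.76
  [6→10]: (5.20+2.89)/2 × 4 = 16.18
  [10→11]: (2.89+2.50)/2 × 1 = 2.695
  [11→11.25]: (2.50+2.41)/2 × 0.25 = 0.61375
  Sum = 69.76625 mcg/mL·h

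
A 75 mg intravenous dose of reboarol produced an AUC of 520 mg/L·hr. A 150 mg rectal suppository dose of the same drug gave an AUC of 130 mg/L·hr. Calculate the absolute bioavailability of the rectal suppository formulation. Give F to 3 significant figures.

F = (AUC_ev / D_ev) / (AUC_iv / D_iv)
  = (130/150) / (520/75)
  = 0.866667 / 6.93333 = 0.1250

F = 0.125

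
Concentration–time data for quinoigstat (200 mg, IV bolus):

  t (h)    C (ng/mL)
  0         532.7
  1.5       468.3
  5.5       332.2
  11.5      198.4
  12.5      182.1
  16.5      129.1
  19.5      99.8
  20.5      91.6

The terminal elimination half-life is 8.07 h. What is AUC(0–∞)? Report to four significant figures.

AUC = 6262 ng/mL·h

Trapezoidal AUC_0→20.5:
  [0→1.5]: (532.7+468.3)/2 × 1.5 = 750.75
  [1.5→5.5]: (468.3+332.2)/2 × 4 = 1601.0
  [5.5→11.5]: (332.2+198.4)/2 × 6 = 1591.8
  [11.5→12.5]: (198.4+182.1)/2 × 1 = 190.25
  [12.5→16.5]: (182.1+129.1)/2 × 4 = 622.4
  [16.5→19.5]: (129.1+99.8)/2 × 3 = 343.35
  [19.5→20.5]: (99.8+91.6)/2 × 1 = 95.7
  Sum = 5195.25 ng/mL·h
k_e = ln2 / t½ = 0.693147 / 8.07 = 0.0859 h^-1
Extrapolated tail: C_last / k_e = 91.6 / 0.0859 = 1066.356
AUC_0→∞ = 5195.25 + 1066.356 = 6261.606 ng/mL·h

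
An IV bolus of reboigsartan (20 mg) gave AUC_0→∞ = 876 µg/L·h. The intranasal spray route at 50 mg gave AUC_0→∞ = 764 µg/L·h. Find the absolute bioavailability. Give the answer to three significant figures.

F = 0.349

F = (AUC_ev / D_ev) / (AUC_iv / D_iv)
  = (764/50) / (876/20)
  = 15.28 / 43.8 = 0.3489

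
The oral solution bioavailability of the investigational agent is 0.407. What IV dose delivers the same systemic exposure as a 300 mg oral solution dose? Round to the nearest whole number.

Systemic exposure from an extravascular dose = F × D_ev, so the equivalent IV dose is F × D_ev.
D_iv = F × D_ev = 0.407 × 300 = 122.1 mg

D_iv = 122 mg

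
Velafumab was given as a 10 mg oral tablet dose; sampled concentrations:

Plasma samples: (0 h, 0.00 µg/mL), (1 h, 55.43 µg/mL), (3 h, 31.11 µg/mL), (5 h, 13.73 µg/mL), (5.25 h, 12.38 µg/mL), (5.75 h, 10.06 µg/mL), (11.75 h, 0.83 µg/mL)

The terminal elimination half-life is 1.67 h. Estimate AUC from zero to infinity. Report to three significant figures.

AUC = 203 µg/mL·h

Trapezoidal AUC_0→11.75:
  [0→1]: (0.00+55.43)/2 × 1 = 27.715
  [1→3]: (55.43+31.11)/2 × 2 = 86.54
  [3→5]: (31.11+13.73)/2 × 2 = 44.84
  [5→5.25]: (13.73+12.38)/2 × 0.25 = 3.26375
  [5.25→5.75]: (12.38+10.06)/2 × 0.5 = 5.61
  [5.75→11.75]: (10.06+0.83)/2 × 6 = 32.67
  Sum = 200.63875 µg/mL·h
k_e = ln2 / t½ = 0.693147 / 1.67 = 0.4151 h^-1
Extrapolated tail: C_last / k_e = 0.83 / 0.4151 = 2.000
AUC_0→∞ = 200.63875 + 2.000 = 202.63875 µg/mL·h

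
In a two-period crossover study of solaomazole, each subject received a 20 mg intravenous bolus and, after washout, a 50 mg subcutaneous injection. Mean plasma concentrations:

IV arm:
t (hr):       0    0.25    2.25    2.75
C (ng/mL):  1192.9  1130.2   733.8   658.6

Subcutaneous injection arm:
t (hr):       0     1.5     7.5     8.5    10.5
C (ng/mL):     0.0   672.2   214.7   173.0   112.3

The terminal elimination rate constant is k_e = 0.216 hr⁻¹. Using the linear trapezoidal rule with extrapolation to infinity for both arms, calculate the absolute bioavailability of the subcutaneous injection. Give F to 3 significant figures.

F = 0.300

Trapezoidal AUC_0→2.75 (IV):
  [0→0.25]: (1192.9+1130.2)/2 × 0.25 = 290.3875
  [0.25→2.25]: (1130.2+733.8)/2 × 2 = 1864.0
  [2.25→2.75]: (733.8+658.6)/2 × 0.5 = 348.1
  Sum = 2502.4875 ng/mL·hr
IV tail: 658.6/0.216 = 3049.074; AUC_iv,0→∞ = 2502.4875 + 3049.074 = 5551.5615 ng/mL·hr
Trapezoidal AUC_0→10.5 (subcutaneous injection):
  [0→1.5]: (0.0+672.2)/2 × 1.5 = 504.15
  [1.5→7.5]: (672.2+214.7)/2 × 6 = 2660.7
  [7.5→8.5]: (214.7+173.0)/2 × 1 = 193.85
  [8.5→10.5]: (173.0+112.3)/2 × 2 = 285.3
  Sum = 3644.0 ng/mL·hr
subcutaneous injection tail: 112.3/0.216 = 519.907; AUC_ev,0→∞ = 3644.0 + 519.907 = 4163.907 ng/mL·hr
F = (AUC_ev/D_ev)/(AUC_iv/D_iv) = (4163.907/50)/(5551.5615/20) = 83.27814/277.578 = 0.3000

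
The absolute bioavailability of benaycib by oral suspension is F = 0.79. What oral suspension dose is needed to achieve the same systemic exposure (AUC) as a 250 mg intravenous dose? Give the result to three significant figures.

D_oral = 316 mg

For equal systemic exposure: F × D_ev = D_iv
D_ev = D_iv / F = 250 / 0.79 = 316.456 mg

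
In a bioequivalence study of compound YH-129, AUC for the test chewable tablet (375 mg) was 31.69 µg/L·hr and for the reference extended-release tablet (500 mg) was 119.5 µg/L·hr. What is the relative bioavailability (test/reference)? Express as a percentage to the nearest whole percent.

F_rel = 35%

F_rel = (AUC_test/D_test) / (AUC_ref/D_ref)
      = (31.69/375) / (119.5/500)
      = 0.0845067 / 0.239 = 0.3536 = 35.36%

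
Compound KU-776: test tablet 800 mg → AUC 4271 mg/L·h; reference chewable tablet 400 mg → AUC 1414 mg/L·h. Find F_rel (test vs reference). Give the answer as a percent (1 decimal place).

F_rel = 151.0%

F_rel = (AUC_test/D_test) / (AUC_ref/D_ref)
      = (4271/800) / (1414/400)
      = 5.33875 / 3.535 = 1.5103 = 151.03%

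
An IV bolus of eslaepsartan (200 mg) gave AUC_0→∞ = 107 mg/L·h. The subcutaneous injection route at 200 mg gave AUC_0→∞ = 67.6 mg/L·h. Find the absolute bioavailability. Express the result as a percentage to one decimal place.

F = (AUC_ev / D_ev) / (AUC_iv / D_iv)
  = (67.6/200) / (107/200)
  = 0.338 / 0.535 = 0.6318
  = 63.18%

F = 63.2%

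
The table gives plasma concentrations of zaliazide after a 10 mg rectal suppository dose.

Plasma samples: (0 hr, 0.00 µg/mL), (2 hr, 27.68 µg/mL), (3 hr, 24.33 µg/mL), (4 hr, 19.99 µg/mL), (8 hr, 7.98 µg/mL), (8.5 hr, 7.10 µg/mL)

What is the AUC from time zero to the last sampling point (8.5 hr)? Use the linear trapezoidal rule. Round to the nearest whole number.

Trapezoidal AUC_0→8.5:
  [0→2]: (0.00+27.68)/2 × 2 = 27.68
  [2→3]: (27.68+24.33)/2 × 1 = 26.005
  [3→4]: (24.33+19.99)/2 × 1 = 22.16
  [4→8]: (19.99+7.98)/2 × 4 = 55.94
  [8→8.5]: (7.98+7.10)/2 × 0.5 = 3.77
  Sum = 135.555 µg/mL·hr

AUC = 136 µg/mL·hr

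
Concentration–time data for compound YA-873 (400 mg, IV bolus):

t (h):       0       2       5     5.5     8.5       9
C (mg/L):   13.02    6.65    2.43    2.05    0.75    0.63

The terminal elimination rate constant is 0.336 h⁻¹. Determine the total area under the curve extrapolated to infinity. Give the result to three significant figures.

Trapezoidal AUC_0→9:
  [0→2]: (13.02+6.65)/2 × 2 = 19.67
  [2→5]: (6.65+2.43)/2 × 3 = 13.62
  [5→5.5]: (2.43+2.05)/2 × 0.5 = 1.12
  [5.5→8.5]: (2.05+0.75)/2 × 3 = 4.2
  [8.5→9]: (0.75+0.63)/2 × 0.5 = 0.345
  Sum = 38.955 mg/L·h
Extrapolated tail: C_last / k_e = 0.63 / 0.336 = 1.875
AUC_0→∞ = 38.955 + 1.875 = 40.83 mg/L·h

AUC = 40.8 mg/L·h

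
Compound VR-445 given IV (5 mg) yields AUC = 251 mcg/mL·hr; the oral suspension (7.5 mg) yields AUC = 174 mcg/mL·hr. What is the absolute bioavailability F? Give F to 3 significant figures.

F = 0.462

F = (AUC_ev / D_ev) / (AUC_iv / D_iv)
  = (174/7.5) / (251/5)
  = 23.2 / 50.2 = 0.4622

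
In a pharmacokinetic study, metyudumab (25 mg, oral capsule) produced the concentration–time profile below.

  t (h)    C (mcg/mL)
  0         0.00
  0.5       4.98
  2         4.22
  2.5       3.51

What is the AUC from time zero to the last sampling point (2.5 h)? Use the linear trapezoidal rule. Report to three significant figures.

AUC = 10.1 mcg/mL·h

Trapezoidal AUC_0→2.5:
  [0→0.5]: (0.00+4.98)/2 × 0.5 = 1.245
  [0.5→2]: (4.98+4.22)/2 × 1.5 = 6.9
  [2→2.5]: (4.22+3.51)/2 × 0.5 = 1.9325
  Sum = 10.0775 mcg/mL·h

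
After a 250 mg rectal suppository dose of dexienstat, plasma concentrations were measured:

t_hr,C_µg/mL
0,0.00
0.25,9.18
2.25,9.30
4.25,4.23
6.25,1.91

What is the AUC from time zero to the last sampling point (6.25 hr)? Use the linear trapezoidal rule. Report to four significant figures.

AUC = 39.30 µg/mL·hr

Trapezoidal AUC_0→6.25:
  [0→0.25]: (0.00+9.18)/2 × 0.25 = 1.1475
  [0.25→2.25]: (9.18+9.30)/2 × 2 = 18.48
  [2.25→4.25]: (9.30+4.23)/2 × 2 = 13.53
  [4.25→6.25]: (4.23+1.91)/2 × 2 = 6.14
  Sum = 39.2975 µg/mL·hr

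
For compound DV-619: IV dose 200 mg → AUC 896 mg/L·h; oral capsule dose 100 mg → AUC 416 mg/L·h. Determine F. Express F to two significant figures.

F = 0.93

F = (AUC_ev / D_ev) / (AUC_iv / D_iv)
  = (416/100) / (896/200)
  = 4.16 / 4.48 = 0.9286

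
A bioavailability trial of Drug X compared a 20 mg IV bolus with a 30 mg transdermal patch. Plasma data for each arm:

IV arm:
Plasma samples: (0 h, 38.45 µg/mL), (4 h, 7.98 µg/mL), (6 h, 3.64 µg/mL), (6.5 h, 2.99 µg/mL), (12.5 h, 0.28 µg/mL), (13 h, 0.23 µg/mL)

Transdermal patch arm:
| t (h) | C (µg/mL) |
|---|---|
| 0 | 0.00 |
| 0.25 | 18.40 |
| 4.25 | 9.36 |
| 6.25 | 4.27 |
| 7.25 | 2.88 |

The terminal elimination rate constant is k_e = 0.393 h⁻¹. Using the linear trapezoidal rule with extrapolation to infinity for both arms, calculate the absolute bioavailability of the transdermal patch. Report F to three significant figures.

F = 0.471

Trapezoidal AUC_0→13 (IV):
  [0→4]: (38.45+7.98)/2 × 4 = 92.86
  [4→6]: (7.98+3.64)/2 × 2 = 11.62
  [6→6.5]: (3.64+2.99)/2 × 0.5 = 1.6575
  [6.5→12.5]: (2.99+0.28)/2 × 6 = 9.81
  [12.5→13]: (0.28+0.23)/2 × 0.5 = 0.1275
  Sum = 116.075 µg/mL·h
IV tail: 0.23/0.393 = 0.585; AUC_iv,0→∞ = 116.075 + 0.585 = 116.66 µg/mL·h
Trapezoidal AUC_0→7.25 (transdermal patch):
  [0→0.25]: (0.00+18.40)/2 × 0.25 = 2.3
  [0.25→4.25]: (18.40+9.36)/2 × 4 = 55.52
  [4.25→6.25]: (9.36+4.27)/2 × 2 = 13.63
  [6.25→7.25]: (4.27+2.88)/2 × 1 = 3.575
  Sum = 75.025 µg/mL·h
transdermal patch tail: 2.88/0.393 = 7.328; AUC_ev,0→∞ = 75.025 + 7.328 = 82.353 µg/mL·h
F = (AUC_ev/D_ev)/(AUC_iv/D_iv) = (82.353/30)/(116.66/20) = 2.7451/5.833 = 0.4706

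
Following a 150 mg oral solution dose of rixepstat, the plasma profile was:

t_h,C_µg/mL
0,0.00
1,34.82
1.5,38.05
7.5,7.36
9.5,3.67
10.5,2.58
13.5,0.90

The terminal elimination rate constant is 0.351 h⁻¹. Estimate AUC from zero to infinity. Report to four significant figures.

AUC = 193.8 µg/mL·h

Trapezoidal AUC_0→13.5:
  [0→1]: (0.00+34.82)/2 × 1 = 17.41
  [1→1.5]: (34.82+38.05)/2 × 0.5 = 18.2175
  [1.5→7.5]: (38.05+7.36)/2 × 6 = 136.23
  [7.5→9.5]: (7.36+3.67)/2 × 2 = 11.03
  [9.5→10.5]: (3.67+2.58)/2 × 1 = 3.125
  [10.5→13.5]: (2.58+0.90)/2 × 3 = 5.22
  Sum = 191.2325 µg/mL·h
Extrapolated tail: C_last / k_e = 0.90 / 0.351 = 2.564
AUC_0→∞ = 191.2325 + 2.564 = 193.7965 µg/mL·h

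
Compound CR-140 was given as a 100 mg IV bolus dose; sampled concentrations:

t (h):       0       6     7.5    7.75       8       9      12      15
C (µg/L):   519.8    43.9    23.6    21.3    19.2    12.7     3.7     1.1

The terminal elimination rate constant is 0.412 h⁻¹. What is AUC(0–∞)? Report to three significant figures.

AUC = 1800 µg/L·h

Trapezoidal AUC_0→15:
  [0→6]: (519.8+43.9)/2 × 6 = 1691.1
  [6→7.5]: (43.9+23.6)/2 × 1.5 = 50.625
  [7.5→7.75]: (23.6+21.3)/2 × 0.25 = 5.6125
  [7.75→8]: (21.3+19.2)/2 × 0.25 = 5.0625
  [8→9]: (19.2+12.7)/2 × 1 = 15.95
  [9→12]: (12.7+3.7)/2 × 3 = 24.6
  [12→15]: (3.7+1.1)/2 × 3 = 7.2
  Sum = 1800.15 µg/L·h
Extrapolated tail: C_last / k_e = 1.1 / 0.412 = 2.670
AUC_0→∞ = 1800.15 + 2.670 = 1802.82 µg/L·h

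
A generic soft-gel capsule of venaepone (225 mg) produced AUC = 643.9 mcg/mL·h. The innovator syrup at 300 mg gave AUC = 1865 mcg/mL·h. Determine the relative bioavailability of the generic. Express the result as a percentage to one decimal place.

F_rel = 46.0%

F_rel = (AUC_test/D_test) / (AUC_ref/D_ref)
      = (643.9/225) / (1865/300)
      = 2.86178 / 6.21667 = 0.4603 = 46.03%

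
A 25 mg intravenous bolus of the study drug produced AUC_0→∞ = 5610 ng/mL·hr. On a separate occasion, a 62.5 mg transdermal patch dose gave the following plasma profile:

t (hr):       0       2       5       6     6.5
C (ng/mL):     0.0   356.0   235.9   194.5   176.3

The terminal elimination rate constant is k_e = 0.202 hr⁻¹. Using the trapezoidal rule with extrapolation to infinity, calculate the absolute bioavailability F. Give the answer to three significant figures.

Trapezoidal AUC_0→6.5 (transdermal patch):
  [0→2]: (0.0+356.0)/2 × 2 = 356.0
  [2→5]: (356.0+235.9)/2 × 3 = 887.85
  [5→6]: (235.9+194.5)/2 × 1 = 215.2
  [6→6.5]: (194.5+176.3)/2 × 0.5 = 92.7
  Sum = 1551.75 ng/mL·hr
Tail: C_last/k_e = 176.3/0.202 = 872.772
AUC_0→∞ (transdermal patch) = 1551.75 + 872.772 = 2424.522 ng/mL·hr
F = (AUC_ev/D_ev)/(AUC_iv/D_iv) = (2424.522/62.5)/(5610/25) = 38.792352/224.4 = 0.1729

F = 0.173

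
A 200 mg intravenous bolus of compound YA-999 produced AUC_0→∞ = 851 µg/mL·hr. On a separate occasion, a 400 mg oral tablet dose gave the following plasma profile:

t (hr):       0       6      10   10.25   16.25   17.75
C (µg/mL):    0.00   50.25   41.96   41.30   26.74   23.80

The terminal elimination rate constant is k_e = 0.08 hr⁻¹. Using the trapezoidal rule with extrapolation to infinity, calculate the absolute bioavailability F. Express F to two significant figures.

Trapezoidal AUC_0→17.75 (oral tablet):
  [0→6]: (0.00+50.25)/2 × 6 = 150.75
  [6→10]: (50.25+41.96)/2 × 4 = 184.42
  [10→10.25]: (41.96+41.30)/2 × 0.25 = 10.4075
  [10.25→16.25]: (41.30+26.74)/2 × 6 = 204.12
  [16.25→17.75]: (26.74+23.80)/2 × 1.5 = 37.905
  Sum = 587.6025 µg/mL·hr
Tail: C_last/k_e = 23.80/0.08 = 297.500
AUC_0→∞ (oral tablet) = 587.6025 + 297.500 = 885.1025 µg/mL·hr
F = (AUC_ev/D_ev)/(AUC_iv/D_iv) = (885.1025/400)/(851/200) = 2.21276/4.255 = 0.5200

F = 0.52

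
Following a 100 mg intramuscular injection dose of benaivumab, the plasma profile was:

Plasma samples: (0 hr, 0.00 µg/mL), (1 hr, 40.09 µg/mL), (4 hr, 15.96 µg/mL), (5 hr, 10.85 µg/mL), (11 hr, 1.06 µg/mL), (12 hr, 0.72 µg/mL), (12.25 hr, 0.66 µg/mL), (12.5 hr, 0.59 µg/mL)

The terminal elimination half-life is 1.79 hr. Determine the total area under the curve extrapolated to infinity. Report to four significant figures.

AUC = 156.0 µg/mL·hr

Trapezoidal AUC_0→12.5:
  [0→1]: (0.00+40.09)/2 × 1 = 20.045
  [1→4]: (40.09+15.96)/2 × 3 = 84.075
  [4→5]: (15.96+10.85)/2 × 1 = 13.405
  [5→11]: (10.85+1.06)/2 × 6 = 35.73
  [11→12]: (1.06+0.72)/2 × 1 = 0.89
  [12→12.25]: (0.72+0.66)/2 × 0.25 = 0.1725
  [12.25→12.5]: (0.66+0.59)/2 × 0.25 = 0.15625
  Sum = 154.47375 µg/mL·hr
k_e = ln2 / t½ = 0.693147 / 1.79 = 0.3872 hr^-1
Extrapolated tail: C_last / k_e = 0.59 / 0.3872 = 1.524
AUC_0→∞ = 154.47375 + 1.524 = 155.99775 µg/mL·hr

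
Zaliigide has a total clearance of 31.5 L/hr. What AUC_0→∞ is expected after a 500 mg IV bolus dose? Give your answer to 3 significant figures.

AUC = 15.9 mg/L·hr

AUC_0→∞ = Dose_iv / CL
        = 500 / 31.5 = 15.873 mg/L·hr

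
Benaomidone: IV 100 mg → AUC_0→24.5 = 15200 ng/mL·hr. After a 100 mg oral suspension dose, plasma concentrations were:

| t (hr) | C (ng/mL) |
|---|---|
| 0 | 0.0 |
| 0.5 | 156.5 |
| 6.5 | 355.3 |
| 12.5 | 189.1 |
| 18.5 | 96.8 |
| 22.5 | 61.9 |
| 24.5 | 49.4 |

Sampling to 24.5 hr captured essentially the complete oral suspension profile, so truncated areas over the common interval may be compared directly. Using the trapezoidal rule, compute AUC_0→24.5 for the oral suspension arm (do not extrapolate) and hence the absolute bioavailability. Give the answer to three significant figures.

Trapezoidal AUC_0→24.5 (oral suspension):
  [0→0.5]: (0.0+156.5)/2 × 0.5 = 39.125
  [0.5→6.5]: (156.5+355.3)/2 × 6 = 1535.4
  [6.5→12.5]: (355.3+189.1)/2 × 6 = 1633.2
  [12.5→18.5]: (189.1+96.8)/2 × 6 = 857.7
  [18.5→22.5]: (96.8+61.9)/2 × 4 = 317.4
  [22.5→24.5]: (61.9+49.4)/2 × 2 = 111.3
  Sum = 4494.125 ng/mL·hr
F = (AUC_ev/D_ev)/(AUC_iv/D_iv) = (4494.125/100)/(15200/100) = 44.94125/152 = 0.2957

F = 0.296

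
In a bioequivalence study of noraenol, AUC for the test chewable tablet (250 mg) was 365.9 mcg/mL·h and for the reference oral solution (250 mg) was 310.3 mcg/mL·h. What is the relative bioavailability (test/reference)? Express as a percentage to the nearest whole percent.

F_rel = (AUC_test/D_test) / (AUC_ref/D_ref)
      = (365.9/250) / (310.3/250)
      = 1.4636 / 1.2412 = 1.1792 = 117.92%

F_rel = 118%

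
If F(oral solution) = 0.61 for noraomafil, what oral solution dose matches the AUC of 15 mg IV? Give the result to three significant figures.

For equal systemic exposure: F × D_ev = D_iv
D_ev = D_iv / F = 15 / 0.61 = 24.5902 mg

D_oral = 24.6 mg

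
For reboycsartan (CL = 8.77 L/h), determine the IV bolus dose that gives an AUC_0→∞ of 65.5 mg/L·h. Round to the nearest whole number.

Dose = 574 mg

Dose_iv = CL × AUC_0→∞
     = 8.77 × 65.5 = 574.435 mg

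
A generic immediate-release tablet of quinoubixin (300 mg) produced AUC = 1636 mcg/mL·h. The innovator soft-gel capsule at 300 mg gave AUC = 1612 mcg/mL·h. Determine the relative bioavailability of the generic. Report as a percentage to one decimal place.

F_rel = (AUC_test/D_test) / (AUC_ref/D_ref)
      = (1636/300) / (1612/300)
      = 5.45333 / 5.37333 = 1.0149 = 101.49%

F_rel = 101.5%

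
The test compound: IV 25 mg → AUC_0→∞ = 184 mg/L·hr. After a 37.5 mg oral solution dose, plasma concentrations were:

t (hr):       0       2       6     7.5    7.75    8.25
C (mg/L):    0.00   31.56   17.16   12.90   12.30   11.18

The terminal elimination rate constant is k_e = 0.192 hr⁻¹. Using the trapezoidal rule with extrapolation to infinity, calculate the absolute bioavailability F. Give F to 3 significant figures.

F = 0.793

Trapezoidal AUC_0→8.25 (oral solution):
  [0→2]: (0.00+31.56)/2 × 2 = 31.56
  [2→6]: (31.56+17.16)/2 × 4 = 97.44
  [6→7.5]: (17.16+12.90)/2 × 1.5 = 22.545
  [7.5→7.75]: (12.90+12.30)/2 × 0.25 = 3.15
  [7.75→8.25]: (12.30+11.18)/2 × 0.5 = 5.87
  Sum = 160.565 mg/L·hr
Tail: C_last/k_e = 11.18/0.192 = 58.229
AUC_0→∞ (oral solution) = 160.565 + 58.229 = 218.794 mg/L·hr
F = (AUC_ev/D_ev)/(AUC_iv/D_iv) = (218.794/37.5)/(184/25) = 5.83451/7.36 = 0.7927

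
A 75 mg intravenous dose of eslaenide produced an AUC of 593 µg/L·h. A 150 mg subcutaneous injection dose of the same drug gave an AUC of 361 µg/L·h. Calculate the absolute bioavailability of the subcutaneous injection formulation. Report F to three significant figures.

F = (AUC_ev / D_ev) / (AUC_iv / D_iv)
  = (361/150) / (593/75)
  = 2.40667 / 7.90667 = 0.3044

F = 0.304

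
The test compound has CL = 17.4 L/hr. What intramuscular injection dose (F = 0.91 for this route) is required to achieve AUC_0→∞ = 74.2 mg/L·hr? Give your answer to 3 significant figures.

Dose = CL × AUC_0→∞ / F
     = 17.4 × 74.2 / 0.91 = 1418.77 mg

Dose = 1420 mg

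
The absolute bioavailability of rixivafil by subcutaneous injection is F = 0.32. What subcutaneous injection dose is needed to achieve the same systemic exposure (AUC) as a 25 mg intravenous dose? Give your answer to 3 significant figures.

For equal systemic exposure: F × D_ev = D_iv
D_ev = D_iv / F = 25 / 0.32 = 78.125 mg

D_subcutaneous = 78.1 mg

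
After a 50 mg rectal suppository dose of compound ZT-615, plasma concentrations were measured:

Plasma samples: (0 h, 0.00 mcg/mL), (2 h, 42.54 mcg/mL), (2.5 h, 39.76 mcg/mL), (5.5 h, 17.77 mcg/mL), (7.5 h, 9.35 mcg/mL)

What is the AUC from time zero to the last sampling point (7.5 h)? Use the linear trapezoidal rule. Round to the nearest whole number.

Trapezoidal AUC_0→7.5:
  [0→2]: (0.00+42.54)/2 × 2 = 42.54
  [2→2.5]: (42.54+39.76)/2 × 0.5 = 20.575
  [2.5→5.5]: (39.76+17.77)/2 × 3 = 86.295
  [5.5→7.5]: (17.77+9.35)/2 × 2 = 27.12
  Sum = 176.53 mcg/mL·h

AUC = 177 mcg/mL·h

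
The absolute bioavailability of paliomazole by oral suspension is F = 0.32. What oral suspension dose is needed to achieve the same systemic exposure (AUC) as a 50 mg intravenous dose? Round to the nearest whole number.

For equal systemic exposure: F × D_ev = D_iv
D_ev = D_iv / F = 50 / 0.32 = 156.25 mg

D_oral = 156 mg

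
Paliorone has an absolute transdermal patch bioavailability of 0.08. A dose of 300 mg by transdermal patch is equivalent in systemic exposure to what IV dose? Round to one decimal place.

Systemic exposure from an extravascular dose = F × D_ev, so the equivalent IV dose is F × D_ev.
D_iv = F × D_ev = 0.08 × 300 = 24 mg

D_iv = 24.0 mg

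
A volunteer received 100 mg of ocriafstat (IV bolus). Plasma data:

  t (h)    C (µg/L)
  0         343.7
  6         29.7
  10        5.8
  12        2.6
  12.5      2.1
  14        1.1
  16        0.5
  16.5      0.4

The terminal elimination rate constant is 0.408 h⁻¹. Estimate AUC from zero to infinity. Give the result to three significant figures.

AUC = 1210 µg/L·h

Trapezoidal AUC_0→16.5:
  [0→6]: (343.7+29.7)/2 × 6 = 1120.2
  [6→10]: (29.7+5.8)/2 × 4 = 71.0
  [10→12]: (5.8+2.6)/2 × 2 = 8.4
  [12→12.5]: (2.6+2.1)/2 × 0.5 = 1.175
  [12.5→14]: (2.1+1.1)/2 × 1.5 = 2.4
  [14→16]: (1.1+0.5)/2 × 2 = 1.6
  [16→16.5]: (0.5+0.4)/2 × 0.5 = 0.225
  Sum = 1205.0 µg/L·h
Extrapolated tail: C_last / k_e = 0.4 / 0.408 = 0.980
AUC_0→∞ = 1205.0 + 0.980 = 1205.98 µg/L·h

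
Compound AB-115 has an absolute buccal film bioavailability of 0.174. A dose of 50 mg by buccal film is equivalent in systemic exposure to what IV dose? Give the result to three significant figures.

D_iv = 8.70 mg

Systemic exposure from an extravascular dose = F × D_ev, so the equivalent IV dose is F × D_ev.
D_iv = F × D_ev = 0.174 × 50 = 8.7 mg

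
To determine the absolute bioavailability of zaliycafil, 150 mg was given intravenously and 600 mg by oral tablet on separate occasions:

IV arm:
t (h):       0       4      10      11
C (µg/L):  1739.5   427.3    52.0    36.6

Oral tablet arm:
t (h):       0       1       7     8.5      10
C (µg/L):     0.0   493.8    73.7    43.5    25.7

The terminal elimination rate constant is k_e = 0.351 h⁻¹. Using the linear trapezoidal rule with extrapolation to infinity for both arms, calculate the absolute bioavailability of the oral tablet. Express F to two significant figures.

Trapezoidal AUC_0→11 (IV):
  [0→4]: (1739.5+427.3)/2 × 4 = 4333.6
  [4→10]: (427.3+52.0)/2 × 6 = 1437.9
  [10→11]: (52.0+36.6)/2 × 1 = 44.3
  Sum = 5815.8 µg/L·h
IV tail: 36.6/0.351 = 104.274; AUC_iv,0→∞ = 5815.8 + 104.274 = 5920.074 µg/L·h
Trapezoidal AUC_0→10 (oral tablet):
  [0→1]: (0.0+493.8)/2 × 1 = 246.9
  [1→7]: (493.8+73.7)/2 × 6 = 1702.5
  [7→8.5]: (73.7+43.5)/2 × 1.5 = 87.9
  [8.5→10]: (43.5+25.7)/2 × 1.5 = 51.9
  Sum = 2089.2 µg/L·h
oral tablet tail: 25.7/0.351 = 73.219; AUC_ev,0→∞ = 2089.2 + 73.219 = 2162.419 µg/L·h
F = (AUC_ev/D_ev)/(AUC_iv/D_iv) = (2162.419/600)/(5920.074/150) = 3.60403/39.46716 = 0.0913

F = 0.091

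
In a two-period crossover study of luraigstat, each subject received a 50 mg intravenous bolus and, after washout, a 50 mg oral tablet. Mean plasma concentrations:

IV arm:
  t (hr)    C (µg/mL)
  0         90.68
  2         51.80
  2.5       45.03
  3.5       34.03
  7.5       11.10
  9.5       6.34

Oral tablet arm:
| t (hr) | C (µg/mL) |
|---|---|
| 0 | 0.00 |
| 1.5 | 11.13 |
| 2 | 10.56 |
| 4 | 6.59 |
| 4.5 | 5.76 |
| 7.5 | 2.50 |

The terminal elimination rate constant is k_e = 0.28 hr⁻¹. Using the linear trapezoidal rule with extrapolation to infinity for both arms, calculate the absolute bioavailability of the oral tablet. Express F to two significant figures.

F = 0.16

Trapezoidal AUC_0→9.5 (IV):
  [0→2]: (90.68+51.80)/2 × 2 = 142.48
  [2→2.5]: (51.80+45.03)/2 × 0.5 = 24.2075
  [2.5→3.5]: (45.03+34.03)/2 × 1 = 39.53
  [3.5→7.5]: (34.03+11.10)/2 × 4 = 90.26
  [7.5→9.5]: (11.10+6.34)/2 × 2 = 17.44
  Sum = 313.9175 µg/mL·hr
IV tail: 6.34/0.28 = 22.643; AUC_iv,0→∞ = 313.9175 + 22.643 = 336.5605 µg/mL·hr
Trapezoidal AUC_0→7.5 (oral tablet):
  [0→1.5]: (0.00+11.13)/2 × 1.5 = 8.3475
  [1.5→2]: (11.13+10.56)/2 × 0.5 = 5.4225
  [2→4]: (10.56+6.59)/2 × 2 = 17.15
  [4→4.5]: (6.59+5.76)/2 × 0.5 = 3.0875
  [4.5→7.5]: (5.76+2.50)/2 × 3 = 12.39
  Sum = 46.3975 µg/mL·hr
oral tablet tail: 2.50/0.28 = 8.929; AUC_ev,0→∞ = 46.3975 + 8.929 = 55.3265 µg/mL·hr
F = (AUC_ev/D_ev)/(AUC_iv/D_iv) = (55.3265/50)/(336.5605/50) = 1.10653/6.73121 = 0.1644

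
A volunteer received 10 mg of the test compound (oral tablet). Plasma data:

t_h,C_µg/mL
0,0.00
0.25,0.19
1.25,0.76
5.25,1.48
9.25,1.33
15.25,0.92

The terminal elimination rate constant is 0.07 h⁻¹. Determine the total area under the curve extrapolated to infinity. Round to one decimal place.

AUC = 30.5 µg/mL·h

Trapezoidal AUC_0→15.25:
  [0→0.25]: (0.00+0.19)/2 × 0.25 = 0.02375
  [0.25→1.25]: (0.19+0.76)/2 × 1 = 0.475
  [1.25→5.25]: (0.76+1.48)/2 × 4 = 4.48
  [5.25→9.25]: (1.48+1.33)/2 × 4 = 5.62
  [9.25→15.25]: (1.33+0.92)/2 × 6 = 6.75
  Sum = 17.34875 µg/mL·h
Extrapolated tail: C_last / k_e = 0.92 / 0.07 = 13.143
AUC_0→∞ = 17.34875 + 13.143 = 30.49175 µg/mL·h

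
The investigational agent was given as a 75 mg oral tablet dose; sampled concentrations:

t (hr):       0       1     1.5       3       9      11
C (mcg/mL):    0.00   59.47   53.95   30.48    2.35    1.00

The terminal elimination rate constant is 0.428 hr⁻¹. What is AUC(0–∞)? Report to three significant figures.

AUC = 226 mcg/mL·hr

Trapezoidal AUC_0→11:
  [0→1]: (0.00+59.47)/2 × 1 = 29.735
  [1→1.5]: (59.47+53.95)/2 × 0.5 = 28.355
  [1.5→3]: (53.95+30.48)/2 × 1.5 = 63.3225
  [3→9]: (30.48+2.35)/2 × 6 = 98.49
  [9→11]: (2.35+1.00)/2 × 2 = 3.35
  Sum = 223.2525 mcg/mL·hr
Extrapolated tail: C_last / k_e = 1.00 / 0.428 = 2.336
AUC_0→∞ = 223.2525 + 2.336 = 225.5885 mcg/mL·hr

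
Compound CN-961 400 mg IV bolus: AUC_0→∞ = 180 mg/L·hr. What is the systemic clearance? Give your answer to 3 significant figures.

CL = Dose_iv / AUC_0→∞
   = 400 / 180 = 2.22222 L/hr

CL = 2.22 L/hr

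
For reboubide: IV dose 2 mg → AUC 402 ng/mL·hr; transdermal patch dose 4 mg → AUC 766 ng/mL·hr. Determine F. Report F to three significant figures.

F = 0.953

F = (AUC_ev / D_ev) / (AUC_iv / D_iv)
  = (766/4) / (402/2)
  = 191.5 / 201 = 0.9527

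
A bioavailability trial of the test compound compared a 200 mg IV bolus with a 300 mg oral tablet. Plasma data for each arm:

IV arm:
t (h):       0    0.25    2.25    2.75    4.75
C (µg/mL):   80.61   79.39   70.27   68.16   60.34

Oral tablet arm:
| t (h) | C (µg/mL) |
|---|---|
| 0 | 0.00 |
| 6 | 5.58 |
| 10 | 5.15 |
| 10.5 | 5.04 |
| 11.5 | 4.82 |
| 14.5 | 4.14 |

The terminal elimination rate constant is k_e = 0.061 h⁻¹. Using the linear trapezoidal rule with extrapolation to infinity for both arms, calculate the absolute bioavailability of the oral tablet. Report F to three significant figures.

F = 0.0640

Trapezoidal AUC_0→4.75 (IV):
  [0→0.25]: (80.61+79.39)/2 × 0.25 = 20.0
  [0.25→2.25]: (79.39+70.27)/2 × 2 = 149.66
  [2.25→2.75]: (70.27+68.16)/2 × 0.5 = 34.6075
  [2.75→4.75]: (68.16+60.34)/2 × 2 = 128.5
  Sum = 332.7675 µg/mL·h
IV tail: 60.34/0.061 = 989.180; AUC_iv,0→∞ = 332.7675 + 989.180 = 1321.9475 µg/mL·h
Trapezoidal AUC_0→14.5 (oral tablet):
  [0→6]: (0.00+5.58)/2 × 6 = 16.74
  [6→10]: (5.58+5.15)/2 × 4 = 21.46
  [10→10.5]: (5.15+5.04)/2 × 0.5 = 2.5475
  [10.5→11.5]: (5.04+4.82)/2 × 1 = 4.93
  [11.5→14.5]: (4.82+4.14)/2 × 3 = 13.44
  Sum = 59.1175 µg/mL·h
oral tablet tail: 4.14/0.061 = 67.869; AUC_ev,0→∞ = 59.1175 + 67.869 = 126.9865 µg/mL·h
F = (AUC_ev/D_ev)/(AUC_iv/D_iv) = (126.9865/300)/(1321.9475/200) = 0.423288/6.6097375 = 0.0640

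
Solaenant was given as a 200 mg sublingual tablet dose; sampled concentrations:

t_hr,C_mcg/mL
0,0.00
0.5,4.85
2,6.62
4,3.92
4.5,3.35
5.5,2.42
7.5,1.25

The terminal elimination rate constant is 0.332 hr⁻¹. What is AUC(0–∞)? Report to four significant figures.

Trapezoidal AUC_0→7.5:
  [0→0.5]: (0.00+4.85)/2 × 0.5 = 1.2125
  [0.5→2]: (4.85+6.62)/2 × 1.5 = 8.6025
  [2→4]: (6.62+3.92)/2 × 2 = 10.54
  [4→4.5]: (3.92+3.35)/2 × 0.5 = 1.8175
  [4.5→5.5]: (3.35+2.42)/2 × 1 = 2.885
  [5.5→7.5]: (2.42+1.25)/2 × 2 = 3.67
  Sum = 28.7275 mcg/mL·hr
Extrapolated tail: C_last / k_e = 1.25 / 0.332 = 3.765
AUC_0→∞ = 28.7275 + 3.765 = 32.4925 mcg/mL·hr

AUC = 32.49 mcg/mL·hr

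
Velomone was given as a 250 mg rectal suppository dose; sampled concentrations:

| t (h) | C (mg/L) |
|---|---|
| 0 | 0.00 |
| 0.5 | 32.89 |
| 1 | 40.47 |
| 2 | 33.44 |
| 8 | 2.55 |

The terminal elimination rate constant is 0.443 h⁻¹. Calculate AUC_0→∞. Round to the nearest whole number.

AUC = 177 mg/L·h

Trapezoidal AUC_0→8:
  [0→0.5]: (0.00+32.89)/2 × 0.5 = 8.2225
  [0.5→1]: (32.89+40.47)/2 × 0.5 = 18.34
  [1→2]: (40.47+33.44)/2 × 1 = 36.955
  [2→8]: (33.44+2.55)/2 × 6 = 107.97
  Sum = 171.4875 mg/L·h
Extrapolated tail: C_last / k_e = 2.55 / 0.443 = 5.756
AUC_0→∞ = 171.4875 + 5.756 = 177.2435 mg/L·h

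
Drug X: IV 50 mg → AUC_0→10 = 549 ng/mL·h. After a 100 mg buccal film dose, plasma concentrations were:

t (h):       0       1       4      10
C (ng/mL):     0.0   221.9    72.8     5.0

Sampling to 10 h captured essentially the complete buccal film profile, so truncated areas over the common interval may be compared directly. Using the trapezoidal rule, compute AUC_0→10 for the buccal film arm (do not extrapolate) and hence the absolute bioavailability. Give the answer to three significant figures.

Trapezoidal AUC_0→10 (buccal film):
  [0→1]: (0.0+221.9)/2 × 1 = 110.95
  [1→4]: (221.9+72.8)/2 × 3 = 442.05
  [4→10]: (72.8+5.0)/2 × 6 = 233.4
  Sum = 786.4 ng/mL·h
F = (AUC_ev/D_ev)/(AUC_iv/D_iv) = (786.4/100)/(549/50) = 7.864/10.98 = 0.7162

F = 0.716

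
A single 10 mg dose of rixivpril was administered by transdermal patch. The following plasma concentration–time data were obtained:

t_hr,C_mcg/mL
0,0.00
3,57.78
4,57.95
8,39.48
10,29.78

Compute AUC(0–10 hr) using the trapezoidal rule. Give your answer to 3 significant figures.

Trapezoidal AUC_0→10:
  [0→3]: (0.00+57.78)/2 × 3 = 86.67
  [3→4]: (57.78+57.95)/2 × 1 = 57.865
  [4→8]: (57.95+39.48)/2 × 4 = 194.86
  [8→10]: (39.48+29.78)/2 × 2 = 69.26
  Sum = 408.655 mcg/mL·hr

AUC = 409 mcg/mL·hr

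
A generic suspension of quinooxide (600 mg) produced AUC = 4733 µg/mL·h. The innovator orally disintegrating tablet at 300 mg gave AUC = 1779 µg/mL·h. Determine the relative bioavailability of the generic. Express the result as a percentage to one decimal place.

F_rel = (AUC_test/D_test) / (AUC_ref/D_ref)
      = (4733/600) / (1779/300)
      = 7.88833 / 5.93 = 1.3302 = 133.02%

F_rel = 133.0%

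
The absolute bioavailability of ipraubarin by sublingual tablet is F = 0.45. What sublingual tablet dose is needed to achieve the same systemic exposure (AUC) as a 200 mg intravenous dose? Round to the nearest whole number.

For equal systemic exposure: F × D_ev = D_iv
D_ev = D_iv / F = 200 / 0.45 = 444.444 mg

D_sublingual = 444 mg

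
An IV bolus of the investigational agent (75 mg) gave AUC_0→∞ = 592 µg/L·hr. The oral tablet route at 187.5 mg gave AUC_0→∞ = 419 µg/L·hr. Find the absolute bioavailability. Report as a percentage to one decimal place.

F = 28.3%

F = (AUC_ev / D_ev) / (AUC_iv / D_iv)
  = (419/187.5) / (592/75)
  = 2.23467 / 7.89333 = 0.2831
  = 28.31%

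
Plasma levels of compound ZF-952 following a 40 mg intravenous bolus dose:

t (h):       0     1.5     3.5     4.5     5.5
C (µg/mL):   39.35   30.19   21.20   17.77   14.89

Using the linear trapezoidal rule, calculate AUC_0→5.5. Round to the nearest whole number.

AUC = 139 µg/mL·h

Trapezoidal AUC_0→5.5:
  [0→1.5]: (39.35+30.19)/2 × 1.5 = 52.155
  [1.5→3.5]: (30.19+21.20)/2 × 2 = 51.39
  [3.5→4.5]: (21.20+17.77)/2 × 1 = 19.485
  [4.5→5.5]: (17.77+14.89)/2 × 1 = 16.33
  Sum = 139.36 µg/mL·h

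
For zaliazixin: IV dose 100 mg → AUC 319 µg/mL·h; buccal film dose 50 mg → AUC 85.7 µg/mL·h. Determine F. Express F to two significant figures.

F = (AUC_ev / D_ev) / (AUC_iv / D_iv)
  = (85.7/50) / (319/100)
  = 1.714 / 3.19 = 0.5373

F = 0.54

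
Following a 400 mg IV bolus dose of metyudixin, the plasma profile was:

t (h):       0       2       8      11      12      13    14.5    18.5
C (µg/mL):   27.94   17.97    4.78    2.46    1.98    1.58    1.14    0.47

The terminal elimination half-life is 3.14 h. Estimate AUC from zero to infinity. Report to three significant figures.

AUC = 136 µg/mL·h

Trapezoidal AUC_0→18.5:
  [0→2]: (27.94+17.97)/2 × 2 = 45.91
  [2→8]: (17.97+4.78)/2 × 6 = 68.25
  [8→11]: (4.78+2.46)/2 × 3 = 10.86
  [11→12]: (2.46+1.98)/2 × 1 = 2.22
  [12→13]: (1.98+1.58)/2 × 1 = 1.78
  [13→14.5]: (1.58+1.14)/2 × 1.5 = 2.04
  [14.5→18.5]: (1.14+0.47)/2 × 4 = 3.22
  Sum = 134.28 µg/mL·h
k_e = ln2 / t½ = 0.693147 / 3.14 = 0.2207 h^-1
Extrapolated tail: C_last / k_e = 0.47 / 0.2207 = 2.130
AUC_0→∞ = 134.28 + 2.130 = 136.41 µg/mL·h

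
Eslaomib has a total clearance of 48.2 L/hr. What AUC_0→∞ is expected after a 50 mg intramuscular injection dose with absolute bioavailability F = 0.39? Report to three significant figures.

AUC = 0.405 mg/L·hr

AUC_0→∞ = F × Dose / CL
        = 0.39 × 50 / 48.2 = 0.404564 mg/L·hr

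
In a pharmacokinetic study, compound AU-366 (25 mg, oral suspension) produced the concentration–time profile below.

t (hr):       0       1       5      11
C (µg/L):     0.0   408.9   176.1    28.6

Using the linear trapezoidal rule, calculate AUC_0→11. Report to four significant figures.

Trapezoidal AUC_0→11:
  [0→1]: (0.0+408.9)/2 × 1 = 204.45
  [1→5]: (408.9+176.1)/2 × 4 = 1170.0
  [5→11]: (176.1+28.6)/2 × 6 = 614.1
  Sum = 1988.55 µg/L·hr

AUC = 1989 µg/L·hr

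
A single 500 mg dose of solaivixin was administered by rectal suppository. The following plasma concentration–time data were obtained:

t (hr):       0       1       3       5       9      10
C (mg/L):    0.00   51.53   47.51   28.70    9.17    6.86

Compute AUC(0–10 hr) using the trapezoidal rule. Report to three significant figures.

Trapezoidal AUC_0→10:
  [0→1]: (0.00+51.53)/2 × 1 = 25.765
  [1→3]: (51.53+47.51)/2 × 2 = 99.04
  [3→5]: (47.51+28.70)/2 × 2 = 76.21
  [5→9]: (28.70+9.17)/2 × 4 = 75.74
  [9→10]: (9.17+6.86)/2 × 1 = 8.015
  Sum = 284.77 mg/L·hr

AUC = 285 mg/L·hr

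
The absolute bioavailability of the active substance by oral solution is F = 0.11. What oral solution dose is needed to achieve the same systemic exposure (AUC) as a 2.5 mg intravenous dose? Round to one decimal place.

For equal systemic exposure: F × D_ev = D_iv
D_ev = D_iv / F = 2.5 / 0.11 = 22.7273 mg

D_oral = 22.7 mg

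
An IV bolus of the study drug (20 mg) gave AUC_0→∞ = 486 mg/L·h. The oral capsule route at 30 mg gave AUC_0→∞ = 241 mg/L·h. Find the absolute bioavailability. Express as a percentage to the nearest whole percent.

F = (AUC_ev / D_ev) / (AUC_iv / D_iv)
  = (241/30) / (486/20)
  = 8.03333 / 24.3 = 0.3306
  = 33.06%

F = 33%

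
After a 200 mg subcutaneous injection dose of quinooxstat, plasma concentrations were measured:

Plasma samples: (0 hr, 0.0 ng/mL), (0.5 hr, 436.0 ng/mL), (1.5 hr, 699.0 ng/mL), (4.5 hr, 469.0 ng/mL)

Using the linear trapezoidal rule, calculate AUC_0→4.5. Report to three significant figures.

Trapezoidal AUC_0→4.5:
  [0→0.5]: (0.0+436.0)/2 × 0.5 = 109.0
  [0.5→1.5]: (436.0+699.0)/2 × 1 = 567.5
  [1.5→4.5]: (699.0+469.0)/2 × 3 = 1752.0
  Sum = 2428.5 ng/mL·hr

AUC = 2430 ng/mL·hr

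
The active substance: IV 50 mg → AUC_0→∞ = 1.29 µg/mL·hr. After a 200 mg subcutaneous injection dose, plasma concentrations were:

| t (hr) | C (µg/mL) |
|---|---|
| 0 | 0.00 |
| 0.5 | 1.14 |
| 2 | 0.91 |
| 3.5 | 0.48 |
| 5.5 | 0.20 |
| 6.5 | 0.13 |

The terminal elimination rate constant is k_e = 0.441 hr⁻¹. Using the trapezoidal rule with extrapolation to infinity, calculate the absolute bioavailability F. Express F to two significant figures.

F = 0.78

Trapezoidal AUC_0→6.5 (subcutaneous injection):
  [0→0.5]: (0.00+1.14)/2 × 0.5 = 0.285
  [0.5→2]: (1.14+0.91)/2 × 1.5 = 1.5375
  [2→3.5]: (0.91+0.48)/2 × 1.5 = 1.0425
  [3.5→5.5]: (0.48+0.20)/2 × 2 = 0.68
  [5.5→6.5]: (0.20+0.13)/2 × 1 = 0.165
  Sum = 3.71 µg/mL·hr
Tail: C_last/k_e = 0.13/0.441 = 0.295
AUC_0→∞ (subcutaneous injection) = 3.71 + 0.295 = 4.005 µg/mL·hr
F = (AUC_ev/D_ev)/(AUC_iv/D_iv) = (4.005/200)/(1.29/50) = 0.020025/0.0258 = 0.7762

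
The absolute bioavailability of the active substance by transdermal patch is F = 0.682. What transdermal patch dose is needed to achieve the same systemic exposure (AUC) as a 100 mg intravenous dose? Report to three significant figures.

For equal systemic exposure: F × D_ev = D_iv
D_ev = D_iv / F = 100 / 0.682 = 146.628 mg

D_transdermal = 147 mg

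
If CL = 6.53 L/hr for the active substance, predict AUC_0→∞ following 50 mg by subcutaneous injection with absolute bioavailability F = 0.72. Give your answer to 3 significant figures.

AUC = 5.51 mg/L·hr

AUC_0→∞ = F × Dose / CL
        = 0.72 × 50 / 6.53 = 5.51302 mg/L·hr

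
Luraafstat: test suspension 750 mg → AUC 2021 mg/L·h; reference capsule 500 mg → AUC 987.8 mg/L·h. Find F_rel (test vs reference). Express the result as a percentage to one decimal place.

F_rel = 136.4%

F_rel = (AUC_test/D_test) / (AUC_ref/D_ref)
      = (2021/750) / (987.8/500)
      = 2.69467 / 1.9756 = 1.3640 = 136.40%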